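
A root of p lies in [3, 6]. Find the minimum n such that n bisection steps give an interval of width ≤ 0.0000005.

23

Width after n steps is 3/2^n. Need 2^n ≥ 3/0.0000005 = 6000000.
2^22 = 4194304 < 6000000 ≤ 2^23 = 8388608, so n = 23.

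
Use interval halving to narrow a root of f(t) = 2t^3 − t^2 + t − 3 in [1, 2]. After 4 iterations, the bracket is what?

f(1.5) = 3 > 0, so the root lies in [1, 1.5]
f(1.25) = 0.59375 > 0, so the root lies in [1, 1.25]
f(1.125) = -0.292969 < 0, so the root lies in [1.125, 1.25]
f(1.1875) = 0.1265 > 0, so the root lies in [1.125, 1.1875]

[1.125, 1.1875]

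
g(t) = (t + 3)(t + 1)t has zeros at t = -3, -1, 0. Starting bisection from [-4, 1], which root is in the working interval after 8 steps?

t = -1.5 gives g = 1.125, positive; keep [-4, -1.5]
t = -2.75 gives g = 1.203125, positive; keep [-4, -2.75]
t = -3.375 gives g = -3.005859, negative; keep [-3.375, -2.75]
t = -3.0625 gives g = -0.3948, negative; keep [-3.0625, -2.75]
t = -2.90625 gives g = 0.5194, positive; keep [-3.0625, -2.90625]
t = -2.984375 gives g = 0.0925, positive; keep [-3.0625, -2.984375]
t = -3.0234375 gives g = -0.1434, negative; keep [-3.0234375, -2.984375]
t = -3.00390625 gives g = -0.0235, negative; keep [-3.00390625, -2.984375]

-3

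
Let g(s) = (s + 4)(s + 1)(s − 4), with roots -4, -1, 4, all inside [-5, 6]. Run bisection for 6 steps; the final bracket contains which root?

m = 0.5, g(m) = -23.625 (−); new bracket [0.5, 6]
m = 3.25, g(m) = -23.109375 (−); new bracket [3.25, 6]
m = 4.625, g(m) = 30.322266 (+); new bracket [3.25, 4.625]
m = 3.9375, g(m) = -2.4495 (−); new bracket [3.9375, 4.625]
m = 4.28125, g(m) = 12.3006 (+); new bracket [3.9375, 4.28125]
m = 4.109375, g(m) = 4.5318 (+); new bracket [3.9375, 4.109375]

4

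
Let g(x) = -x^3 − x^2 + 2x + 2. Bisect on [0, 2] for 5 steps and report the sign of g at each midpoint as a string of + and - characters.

x = 1 gives g = 2, positive; keep [1, 2]
x = 1.5 gives g = -0.625, negative; keep [1, 1.5]
x = 1.25 gives g = 0.984375, positive; keep [1.25, 1.5]
x = 1.375 gives g = 0.2598, positive; keep [1.375, 1.5]
x = 1.4375 gives g = -0.1619, negative; keep [1.375, 1.4375]

+-++-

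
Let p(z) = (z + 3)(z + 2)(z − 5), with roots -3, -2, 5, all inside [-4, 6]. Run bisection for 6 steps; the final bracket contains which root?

z = 1 gives p = -48, negative; keep [1, 6]
z = 3.5 gives p = -53.625, negative; keep [3.5, 6]
z = 4.75 gives p = -13.078125, negative; keep [4.75, 6]
z = 5.375 gives p = 23.1621, positive; keep [4.75, 5.375]
z = 5.0625 gives p = 3.5588, positive; keep [4.75, 5.0625]
z = 4.90625 gives p = -5.119, negative; keep [4.90625, 5.0625]

5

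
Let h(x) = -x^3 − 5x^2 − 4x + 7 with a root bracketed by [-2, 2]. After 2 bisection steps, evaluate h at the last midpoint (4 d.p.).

x = 0 gives h = 7, positive; keep [0, 2]
x = 1 gives h = -3, negative; keep [0, 1]

-3.0000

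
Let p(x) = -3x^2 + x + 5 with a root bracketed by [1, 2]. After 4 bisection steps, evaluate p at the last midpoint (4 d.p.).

midpoint 1.5: p = -0.25 < 0 → [1, 1.5]
midpoint 1.25: p = 1.5625 > 0 → [1.25, 1.5]
midpoint 1.375: p = 0.703125 > 0 → [1.375, 1.5]
midpoint 1.4375: p = 0.2383 > 0 → [1.4375, 1.5]

0.2383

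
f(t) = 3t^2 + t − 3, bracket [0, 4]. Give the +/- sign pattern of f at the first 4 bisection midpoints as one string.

f(2) = 11 > 0, so the root lies in [0, 2]
f(1) = 1 > 0, so the root lies in [0, 1]
f(0.5) = -1.75 < 0, so the root lies in [0.5, 1]
f(0.75) = -0.5625 < 0, so the root lies in [0.75, 1]

++--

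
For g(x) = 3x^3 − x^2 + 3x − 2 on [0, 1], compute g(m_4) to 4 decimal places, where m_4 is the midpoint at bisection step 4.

-0.0950

m = 0.5, g(m) = -0.375 (−); new bracket [0.5, 1]
m = 0.75, g(m) = 0.953125 (+); new bracket [0.5, 0.75]
m = 0.625, g(m) = 0.216797 (+); new bracket [0.5, 0.625]
m = 0.5625, g(m) = -0.095 (−); new bracket [0.5625, 0.625]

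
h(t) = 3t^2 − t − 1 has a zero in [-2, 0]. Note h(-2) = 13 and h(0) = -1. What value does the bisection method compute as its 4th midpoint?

t = -1 gives h = 3, positive; keep [-1, 0]
t = -0.5 gives h = 0.25, positive; keep [-0.5, 0]
t = -0.25 gives h = -0.5625, negative; keep [-0.5, -0.25]
t = -0.375 gives h = -0.2031, negative; keep [-0.5, -0.375]

-0.375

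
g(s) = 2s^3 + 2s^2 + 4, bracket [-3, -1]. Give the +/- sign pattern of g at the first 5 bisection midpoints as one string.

-+-++

s = -2 gives g = -4, negative; keep [-2, -1]
s = -1.5 gives g = 1.75, positive; keep [-2, -1.5]
s = -1.75 gives g = -0.59375, negative; keep [-1.75, -1.5]
s = -1.625 gives g = 0.6992, positive; keep [-1.75, -1.625]
s = -1.6875 gives g = 0.0845, positive; keep [-1.75, -1.6875]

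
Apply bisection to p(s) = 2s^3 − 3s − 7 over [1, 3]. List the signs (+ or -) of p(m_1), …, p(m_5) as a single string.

+--+-

midpoint 2: p = 3 > 0 → [1, 2]
midpoint 1.5: p = -4.75 < 0 → [1.5, 2]
midpoint 1.75: p = -1.53125 < 0 → [1.75, 2]
midpoint 1.875: p = 0.5586 > 0 → [1.75, 1.875]
midpoint 1.8125: p = -0.5288 < 0 → [1.8125, 1.875]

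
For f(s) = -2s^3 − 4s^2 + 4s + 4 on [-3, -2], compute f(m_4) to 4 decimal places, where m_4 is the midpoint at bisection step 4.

-0.5513

f(-2.5) = 0.25 > 0, so the root lies in [-2.5, -2]
f(-2.25) = -2.46875 < 0, so the root lies in [-2.5, -2.25]
f(-2.375) = -1.269531 < 0, so the root lies in [-2.5, -2.375]
f(-2.4375) = -0.5513 < 0, so the root lies in [-2.5, -2.4375]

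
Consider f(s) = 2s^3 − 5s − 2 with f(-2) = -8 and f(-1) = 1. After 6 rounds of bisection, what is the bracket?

[-1.328125, -1.3125]

midpoint -1.5: f = -1.25 < 0 → [-1.5, -1]
midpoint -1.25: f = 0.34375 > 0 → [-1.5, -1.25]
midpoint -1.375: f = -0.324219 < 0 → [-1.375, -1.25]
midpoint -1.3125: f = 0.0405 > 0 → [-1.375, -1.3125]
midpoint -1.34375: f = -0.134 < 0 → [-1.34375, -1.3125]
midpoint -1.328125: f = -0.0448 < 0 → [-1.328125, -1.3125]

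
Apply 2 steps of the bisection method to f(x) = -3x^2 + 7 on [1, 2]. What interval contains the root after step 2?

[1.5, 1.75]

f(1.5) = 0.25 > 0, so the root lies in [1.5, 2]
f(1.75) = -2.1875 < 0, so the root lies in [1.5, 1.75]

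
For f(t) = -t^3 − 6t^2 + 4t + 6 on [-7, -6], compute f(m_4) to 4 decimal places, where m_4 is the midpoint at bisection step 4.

-1.6194

m = -6.5, f(m) = 1.125 (+); new bracket [-6.5, -6]
m = -6.25, f(m) = -9.234375 (−); new bracket [-6.5, -6.25]
m = -6.375, f(m) = -4.259766 (−); new bracket [-6.5, -6.375]
m = -6.4375, f(m) = -1.6194 (−); new bracket [-6.5, -6.4375]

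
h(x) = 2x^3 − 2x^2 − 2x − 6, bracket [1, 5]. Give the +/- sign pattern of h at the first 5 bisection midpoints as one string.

+-++-

h(3) = 24 > 0, so the root lies in [1, 3]
h(2) = -2 < 0, so the root lies in [2, 3]
h(2.5) = 7.75 > 0, so the root lies in [2, 2.5]
h(2.25) = 2.1562 > 0, so the root lies in [2, 2.25]
h(2.125) = -0.0898 < 0, so the root lies in [2.125, 2.25]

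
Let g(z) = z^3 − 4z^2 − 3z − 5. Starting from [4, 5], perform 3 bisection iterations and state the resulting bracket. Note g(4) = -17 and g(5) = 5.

[4.75, 4.875]

z = 4.5 gives g = -8.375, negative; keep [4.5, 5]
z = 4.75 gives g = -2.328125, negative; keep [4.75, 5]
z = 4.875 gives g = 1.169922, positive; keep [4.75, 4.875]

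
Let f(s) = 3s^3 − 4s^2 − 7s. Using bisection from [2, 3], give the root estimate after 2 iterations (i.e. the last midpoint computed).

f(2.5) = 4.375 > 0, so the root lies in [2, 2.5]
f(2.25) = -1.828125 < 0, so the root lies in [2.25, 2.5]

2.25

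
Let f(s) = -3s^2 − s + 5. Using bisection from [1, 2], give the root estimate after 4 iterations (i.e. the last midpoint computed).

m = 1.5, f(m) = -3.25 (−); new bracket [1, 1.5]
m = 1.25, f(m) = -0.9375 (−); new bracket [1, 1.25]
m = 1.125, f(m) = 0.078125 (+); new bracket [1.125, 1.25]
m = 1.1875, f(m) = -0.418 (−); new bracket [1.125, 1.1875]

1.1875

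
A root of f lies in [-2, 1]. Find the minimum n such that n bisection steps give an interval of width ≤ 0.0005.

13

Width after n steps is 3/2^n. Need 2^n ≥ 3/0.0005 = 6000.
2^12 = 4096 < 6000 ≤ 2^13 = 8192, so n = 13.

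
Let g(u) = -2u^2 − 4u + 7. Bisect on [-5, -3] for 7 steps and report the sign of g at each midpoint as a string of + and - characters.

g(-4) = -9 < 0, so the root lies in [-4, -3]
g(-3.5) = -3.5 < 0, so the root lies in [-3.5, -3]
g(-3.25) = -1.125 < 0, so the root lies in [-3.25, -3]
g(-3.125) = -0.0312 < 0, so the root lies in [-3.125, -3]
g(-3.0625) = 0.4922 > 0, so the root lies in [-3.125, -3.0625]
g(-3.09375) = 0.2324 > 0, so the root lies in [-3.125, -3.09375]
g(-3.109375) = 0.1011 > 0, so the root lies in [-3.125, -3.109375]

----+++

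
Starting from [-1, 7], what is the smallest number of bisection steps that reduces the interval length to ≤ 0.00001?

20

Width after n steps is 8/2^n. Need 2^n ≥ 8/0.00001 = 800000.
2^19 = 524288 < 800000 ≤ 2^20 = 1048576, so n = 20.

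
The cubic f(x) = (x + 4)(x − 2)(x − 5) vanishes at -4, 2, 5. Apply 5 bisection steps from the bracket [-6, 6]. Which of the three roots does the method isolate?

m = 0, f(m) = 40 (+); new bracket [-6, 0]
m = -3, f(m) = 40 (+); new bracket [-6, -3]
m = -4.5, f(m) = -30.875 (−); new bracket [-4.5, -3]
m = -3.75, f(m) = 12.5781 (+); new bracket [-4.5, -3.75]
m = -4.125, f(m) = -6.9863 (−); new bracket [-4.125, -3.75]

-4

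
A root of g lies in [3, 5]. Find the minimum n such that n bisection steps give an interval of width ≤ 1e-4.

Width after n steps is 2/2^n. Need 2^n ≥ 2/1e-4 = 20000.
2^14 = 16384 < 20000 ≤ 2^15 = 32768, so n = 15.

15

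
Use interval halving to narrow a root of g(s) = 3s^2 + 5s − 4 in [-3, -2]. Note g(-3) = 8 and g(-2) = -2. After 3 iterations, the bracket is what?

[-2.375, -2.25]

midpoint -2.5: g = 2.25 > 0 → [-2.5, -2]
midpoint -2.25: g = -0.0625 < 0 → [-2.5, -2.25]
midpoint -2.375: g = 1.046875 > 0 → [-2.375, -2.25]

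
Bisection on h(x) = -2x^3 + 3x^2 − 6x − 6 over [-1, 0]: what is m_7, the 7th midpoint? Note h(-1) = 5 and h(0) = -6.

midpoint -0.5: h = -2 < 0 → [-1, -0.5]
midpoint -0.75: h = 1.03125 > 0 → [-0.75, -0.5]
midpoint -0.625: h = -0.589844 < 0 → [-0.75, -0.625]
midpoint -0.6875: h = 0.1929 > 0 → [-0.6875, -0.625]
midpoint -0.65625: h = -0.2053 < 0 → [-0.6875, -0.65625]
midpoint -0.671875: h = -0.0079 < 0 → [-0.6875, -0.671875]
midpoint -0.6796875: h = 0.092 > 0 → [-0.6796875, -0.671875]

-0.6796875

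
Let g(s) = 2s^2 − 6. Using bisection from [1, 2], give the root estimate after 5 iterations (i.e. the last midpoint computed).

1.71875

g(1.5) = -1.5 < 0, so the root lies in [1.5, 2]
g(1.75) = 0.125 > 0, so the root lies in [1.5, 1.75]
g(1.625) = -0.71875 < 0, so the root lies in [1.625, 1.75]
g(1.6875) = -0.3047 < 0, so the root lies in [1.6875, 1.75]
g(1.71875) = -0.0918 < 0, so the root lies in [1.71875, 1.75]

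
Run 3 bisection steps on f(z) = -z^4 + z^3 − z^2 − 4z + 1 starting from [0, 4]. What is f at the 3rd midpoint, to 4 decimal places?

-1.1875

midpoint 2: f = -19 < 0 → [0, 2]
midpoint 1: f = -4 < 0 → [0, 1]
midpoint 0.5: f = -1.1875 < 0 → [0, 0.5]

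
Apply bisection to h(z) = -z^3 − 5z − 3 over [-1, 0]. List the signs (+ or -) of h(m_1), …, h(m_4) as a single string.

-++-

h(-0.5) = -0.375 < 0, so the root lies in [-1, -0.5]
h(-0.75) = 1.171875 > 0, so the root lies in [-0.75, -0.5]
h(-0.625) = 0.369141 > 0, so the root lies in [-0.625, -0.5]
h(-0.5625) = -0.0095 < 0, so the root lies in [-0.625, -0.5625]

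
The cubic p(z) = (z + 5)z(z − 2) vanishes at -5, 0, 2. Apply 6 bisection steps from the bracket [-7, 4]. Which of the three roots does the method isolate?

p(-1.5) = 18.375 > 0, so the root lies in [-7, -1.5]
p(-4.25) = 19.921875 > 0, so the root lies in [-7, -4.25]
p(-5.625) = -26.806641 < 0, so the root lies in [-5.625, -4.25]
p(-4.9375) = 2.1409 > 0, so the root lies in [-5.625, -4.9375]
p(-5.28125) = -10.8152 < 0, so the root lies in [-5.28125, -4.9375]
p(-5.109375) = -3.973 < 0, so the root lies in [-5.109375, -4.9375]

-5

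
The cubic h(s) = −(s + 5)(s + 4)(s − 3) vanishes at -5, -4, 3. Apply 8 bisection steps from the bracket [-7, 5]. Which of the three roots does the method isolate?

midpoint -1: h = 48 > 0 → [-1, 5]
midpoint 2: h = 42 > 0 → [2, 5]
midpoint 3.5: h = -31.875 < 0 → [2, 3.5]
midpoint 2.75: h = 13.0781 > 0 → [2.75, 3.5]
midpoint 3.125: h = -7.2363 < 0 → [2.75, 3.125]
midpoint 2.9375: h = 3.4417 > 0 → [2.9375, 3.125]
midpoint 3.03125: h = -1.7647 < 0 → [2.9375, 3.03125]
midpoint 2.984375: h = 0.8713 > 0 → [2.984375, 3.03125]

3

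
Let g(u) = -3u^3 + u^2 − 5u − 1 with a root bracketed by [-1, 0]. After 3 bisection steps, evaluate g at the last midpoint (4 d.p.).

u = -0.5 gives g = 2.125, positive; keep [-0.5, 0]
u = -0.25 gives g = 0.359375, positive; keep [-0.25, 0]
u = -0.125 gives g = -0.353516, negative; keep [-0.25, -0.125]

-0.3535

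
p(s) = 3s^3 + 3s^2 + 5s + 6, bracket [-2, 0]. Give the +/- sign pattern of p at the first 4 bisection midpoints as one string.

p(-1) = 1 > 0, so the root lies in [-2, -1]
p(-1.5) = -4.875 < 0, so the root lies in [-1.5, -1]
p(-1.25) = -1.421875 < 0, so the root lies in [-1.25, -1]
p(-1.125) = -0.0996 < 0, so the root lies in [-1.125, -1]

+---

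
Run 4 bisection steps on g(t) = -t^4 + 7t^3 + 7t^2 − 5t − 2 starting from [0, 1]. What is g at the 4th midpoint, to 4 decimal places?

m = 0.5, g(m) = -1.9375 (−); new bracket [0.5, 1]
m = 0.75, g(m) = 0.824219 (+); new bracket [0.5, 0.75]
m = 0.625, g(m) = -0.834229 (−); new bracket [0.625, 0.75]
m = 0.6875, g(m) = -0.0777 (−); new bracket [0.6875, 0.75]

-0.0777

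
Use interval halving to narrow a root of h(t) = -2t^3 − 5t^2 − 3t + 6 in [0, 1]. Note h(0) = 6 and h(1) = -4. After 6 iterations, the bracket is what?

[0.75, 0.765625]

m = 0.5, h(m) = 3 (+); new bracket [0.5, 1]
m = 0.75, h(m) = 0.09375 (+); new bracket [0.75, 1]
m = 0.875, h(m) = -1.792969 (−); new bracket [0.75, 0.875]
m = 0.8125, h(m) = -0.811 (−); new bracket [0.75, 0.8125]
m = 0.78125, h(m) = -0.3492 (−); new bracket [0.75, 0.78125]
m = 0.765625, h(m) = -0.1254 (−); new bracket [0.75, 0.765625]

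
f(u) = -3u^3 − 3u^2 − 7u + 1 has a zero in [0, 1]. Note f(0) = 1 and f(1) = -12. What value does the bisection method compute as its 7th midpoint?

midpoint 0.5: f = -3.625 < 0 → [0, 0.5]
midpoint 0.25: f = -0.984375 < 0 → [0, 0.25]
midpoint 0.125: f = 0.072266 > 0 → [0.125, 0.25]
midpoint 0.1875: f = -0.4377 < 0 → [0.125, 0.1875]
midpoint 0.15625: f = -0.1784 < 0 → [0.125, 0.15625]
midpoint 0.140625: f = -0.052 < 0 → [0.125, 0.140625]
midpoint 0.1328125: f = 0.0104 > 0 → [0.1328125, 0.140625]

0.1328125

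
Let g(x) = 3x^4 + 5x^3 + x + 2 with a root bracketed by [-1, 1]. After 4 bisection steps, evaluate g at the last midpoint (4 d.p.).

-0.4661

g(0) = 2 > 0, so the root lies in [-1, 0]
g(-0.5) = 1.0625 > 0, so the root lies in [-1, -0.5]
g(-0.75) = 0.089844 > 0, so the root lies in [-1, -0.75]
g(-0.875) = -0.4661 < 0, so the root lies in [-0.875, -0.75]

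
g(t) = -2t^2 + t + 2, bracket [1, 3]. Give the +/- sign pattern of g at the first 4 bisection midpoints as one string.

--+-

midpoint 2: g = -4 < 0 → [1, 2]
midpoint 1.5: g = -1 < 0 → [1, 1.5]
midpoint 1.25: g = 0.125 > 0 → [1.25, 1.5]
midpoint 1.375: g = -0.4062 < 0 → [1.25, 1.375]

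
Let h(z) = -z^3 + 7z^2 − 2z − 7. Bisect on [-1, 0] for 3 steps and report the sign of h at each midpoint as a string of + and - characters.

z = -0.5 gives h = -4.125, negative; keep [-1, -0.5]
z = -0.75 gives h = -1.140625, negative; keep [-1, -0.75]
z = -0.875 gives h = 0.779297, positive; keep [-0.875, -0.75]

--+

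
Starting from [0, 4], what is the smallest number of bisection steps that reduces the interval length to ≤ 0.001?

Width after n steps is 4/2^n. Need 2^n ≥ 4/0.001 = 4000.
2^11 = 2048 < 4000 ≤ 2^12 = 4096, so n = 12.

12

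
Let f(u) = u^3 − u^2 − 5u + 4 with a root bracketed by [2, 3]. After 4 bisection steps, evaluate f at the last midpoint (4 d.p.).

u = 2.5 gives f = 0.875, positive; keep [2, 2.5]
u = 2.25 gives f = -0.921875, negative; keep [2.25, 2.5]
u = 2.375 gives f = -0.119141, negative; keep [2.375, 2.5]
u = 2.4375 gives f = 0.3533, positive; keep [2.375, 2.4375]

0.3533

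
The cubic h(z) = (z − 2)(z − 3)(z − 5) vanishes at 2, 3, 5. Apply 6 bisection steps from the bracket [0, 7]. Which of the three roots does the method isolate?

h(3.5) = -1.125 < 0, so the root lies in [3.5, 7]
h(5.25) = 1.828125 > 0, so the root lies in [3.5, 5.25]
h(4.375) = -2.041016 < 0, so the root lies in [4.375, 5.25]
h(4.8125) = -0.9558 < 0, so the root lies in [4.8125, 5.25]
h(5.03125) = 0.1924 > 0, so the root lies in [4.8125, 5.03125]
h(4.921875) = -0.4387 < 0, so the root lies in [4.921875, 5.03125]

5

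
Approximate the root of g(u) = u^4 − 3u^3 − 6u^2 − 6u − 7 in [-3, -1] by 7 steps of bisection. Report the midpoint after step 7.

g(-2) = 21 > 0, so the root lies in [-2, -1]
g(-1.5) = 3.6875 > 0, so the root lies in [-1.5, -1]
g(-1.25) = -0.574219 < 0, so the root lies in [-1.5, -1.25]
g(-1.375) = 1.2795 > 0, so the root lies in [-1.375, -1.25]
g(-1.3125) = 0.2896 > 0, so the root lies in [-1.3125, -1.25]
g(-1.28125) = -0.1573 < 0, so the root lies in [-1.3125, -1.28125]
g(-1.296875) = 0.0623 > 0, so the root lies in [-1.296875, -1.28125]

-1.296875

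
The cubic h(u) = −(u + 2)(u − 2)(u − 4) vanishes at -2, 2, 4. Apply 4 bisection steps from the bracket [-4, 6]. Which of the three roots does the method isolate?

m = 1, h(m) = -9 (−); new bracket [-4, 1]
m = -1.5, h(m) = -9.625 (−); new bracket [-4, -1.5]
m = -2.75, h(m) = 24.046875 (+); new bracket [-2.75, -1.5]
m = -2.125, h(m) = 3.1582 (+); new bracket [-2.125, -1.5]

-2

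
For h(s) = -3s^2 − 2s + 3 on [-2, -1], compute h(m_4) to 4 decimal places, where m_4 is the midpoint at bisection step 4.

midpoint -1.5: h = -0.75 < 0 → [-1.5, -1]
midpoint -1.25: h = 0.8125 > 0 → [-1.5, -1.25]
midpoint -1.375: h = 0.078125 > 0 → [-1.5, -1.375]
midpoint -1.4375: h = -0.3242 < 0 → [-1.4375, -1.375]

-0.3242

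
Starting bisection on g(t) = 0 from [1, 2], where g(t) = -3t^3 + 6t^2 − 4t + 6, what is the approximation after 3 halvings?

1.875

midpoint 1.5: g = 3.375 > 0 → [1.5, 2]
midpoint 1.75: g = 1.296875 > 0 → [1.75, 2]
midpoint 1.875: g = -0.181641 < 0 → [1.75, 1.875]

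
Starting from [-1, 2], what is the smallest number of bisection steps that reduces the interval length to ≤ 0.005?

10

Width after n steps is 3/2^n. Need 2^n ≥ 3/0.005 = 600.
2^9 = 512 < 600 ≤ 2^10 = 1024, so n = 10.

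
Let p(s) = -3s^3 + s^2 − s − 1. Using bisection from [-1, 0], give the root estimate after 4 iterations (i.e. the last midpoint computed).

-0.4375

s = -0.5 gives p = 0.125, positive; keep [-0.5, 0]
s = -0.25 gives p = -0.640625, negative; keep [-0.5, -0.25]
s = -0.375 gives p = -0.326172, negative; keep [-0.5, -0.375]
s = -0.4375 gives p = -0.1199, negative; keep [-0.5, -0.4375]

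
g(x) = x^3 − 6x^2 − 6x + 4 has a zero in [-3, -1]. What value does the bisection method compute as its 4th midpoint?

-1.375

g(-2) = -16 < 0, so the root lies in [-2, -1]
g(-1.5) = -3.875 < 0, so the root lies in [-1.5, -1]
g(-1.25) = 0.171875 > 0, so the root lies in [-1.5, -1.25]
g(-1.375) = -1.6934 < 0, so the root lies in [-1.375, -1.25]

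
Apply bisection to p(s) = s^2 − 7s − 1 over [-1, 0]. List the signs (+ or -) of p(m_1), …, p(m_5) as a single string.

++-++

p(-0.5) = 2.75 > 0, so the root lies in [-0.5, 0]
p(-0.25) = 0.8125 > 0, so the root lies in [-0.25, 0]
p(-0.125) = -0.109375 < 0, so the root lies in [-0.25, -0.125]
p(-0.1875) = 0.3477 > 0, so the root lies in [-0.1875, -0.125]
p(-0.15625) = 0.1182 > 0, so the root lies in [-0.15625, -0.125]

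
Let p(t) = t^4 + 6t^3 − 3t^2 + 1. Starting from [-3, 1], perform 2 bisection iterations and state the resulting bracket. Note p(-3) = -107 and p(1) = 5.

p(-1) = -7 < 0, so the root lies in [-1, 1]
p(0) = 1 > 0, so the root lies in [-1, 0]

[-1, 0]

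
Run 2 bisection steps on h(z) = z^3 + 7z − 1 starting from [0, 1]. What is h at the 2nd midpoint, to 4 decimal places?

h(0.5) = 2.625 > 0, so the root lies in [0, 0.5]
h(0.25) = 0.765625 > 0, so the root lies in [0, 0.25]

0.7656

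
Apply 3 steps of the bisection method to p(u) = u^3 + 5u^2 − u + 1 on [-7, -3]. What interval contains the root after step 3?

midpoint -5: p = 6 > 0 → [-7, -5]
midpoint -6: p = -29 < 0 → [-6, -5]
midpoint -5.5: p = -8.625 < 0 → [-5.5, -5]

[-5.5, -5]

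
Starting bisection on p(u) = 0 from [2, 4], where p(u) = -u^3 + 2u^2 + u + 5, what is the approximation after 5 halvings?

2.9375

u = 3 gives p = -1, negative; keep [2, 3]
u = 2.5 gives p = 4.375, positive; keep [2.5, 3]
u = 2.75 gives p = 2.078125, positive; keep [2.75, 3]
u = 2.875 gives p = 0.6426, positive; keep [2.875, 3]
u = 2.9375 gives p = -0.1521, negative; keep [2.875, 2.9375]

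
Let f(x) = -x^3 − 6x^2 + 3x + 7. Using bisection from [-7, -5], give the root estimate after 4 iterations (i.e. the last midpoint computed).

-6.375

f(-6) = -11 < 0, so the root lies in [-7, -6]
f(-6.5) = 8.625 > 0, so the root lies in [-6.5, -6]
f(-6.25) = -1.984375 < 0, so the root lies in [-6.5, -6.25]
f(-6.375) = 3.1152 > 0, so the root lies in [-6.375, -6.25]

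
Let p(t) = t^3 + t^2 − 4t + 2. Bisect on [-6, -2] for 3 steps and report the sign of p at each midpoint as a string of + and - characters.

midpoint -4: p = -30 < 0 → [-4, -2]
midpoint -3: p = -4 < 0 → [-3, -2]
midpoint -2.5: p = 2.625 > 0 → [-3, -2.5]

--+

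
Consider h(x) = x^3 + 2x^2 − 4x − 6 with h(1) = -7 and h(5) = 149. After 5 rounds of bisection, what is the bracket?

midpoint 3: h = 27 > 0 → [1, 3]
midpoint 2: h = 2 > 0 → [1, 2]
midpoint 1.5: h = -4.125 < 0 → [1.5, 2]
midpoint 1.75: h = -1.5156 < 0 → [1.75, 2]
midpoint 1.875: h = 0.123 > 0 → [1.75, 1.875]

[1.75, 1.875]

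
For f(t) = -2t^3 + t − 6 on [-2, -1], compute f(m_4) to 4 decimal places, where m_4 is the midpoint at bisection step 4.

0.0669

f(-1.5) = -0.75 < 0, so the root lies in [-2, -1.5]
f(-1.75) = 2.96875 > 0, so the root lies in [-1.75, -1.5]
f(-1.625) = 0.957031 > 0, so the root lies in [-1.625, -1.5]
f(-1.5625) = 0.0669 > 0, so the root lies in [-1.5625, -1.5]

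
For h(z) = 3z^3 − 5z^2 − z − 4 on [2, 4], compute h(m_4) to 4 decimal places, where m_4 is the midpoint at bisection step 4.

midpoint 3: h = 29 > 0 → [2, 3]
midpoint 2.5: h = 9.125 > 0 → [2, 2.5]
midpoint 2.25: h = 2.609375 > 0 → [2, 2.25]
midpoint 2.125: h = 0.084 > 0 → [2, 2.125]

0.0840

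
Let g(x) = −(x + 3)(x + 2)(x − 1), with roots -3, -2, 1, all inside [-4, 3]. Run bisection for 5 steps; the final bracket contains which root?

1

x = -0.5 gives g = 5.625, positive; keep [-0.5, 3]
x = 1.25 gives g = -3.453125, negative; keep [-0.5, 1.25]
x = 0.375 gives g = 5.009766, positive; keep [0.375, 1.25]
x = 0.8125 gives g = 2.0105, positive; keep [0.8125, 1.25]
x = 1.03125 gives g = -0.3819, negative; keep [0.8125, 1.03125]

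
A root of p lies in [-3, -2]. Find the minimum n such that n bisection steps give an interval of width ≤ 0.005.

8

Width after n steps is 1/2^n. Need 2^n ≥ 1/0.005 = 200.
2^7 = 128 < 200 ≤ 2^8 = 256, so n = 8.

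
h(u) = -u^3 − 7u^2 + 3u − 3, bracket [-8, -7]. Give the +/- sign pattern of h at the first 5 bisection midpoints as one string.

+---+

h(-7.5) = 2.625 > 0, so the root lies in [-7.5, -7]
h(-7.25) = -11.609375 < 0, so the root lies in [-7.5, -7.25]
h(-7.375) = -4.728516 < 0, so the root lies in [-7.5, -7.375]
h(-7.4375) = -1.1116 < 0, so the root lies in [-7.5, -7.4375]
h(-7.46875) = 0.7417 > 0, so the root lies in [-7.46875, -7.4375]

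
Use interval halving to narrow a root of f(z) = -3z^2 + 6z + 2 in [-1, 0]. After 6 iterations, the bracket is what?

[-0.296875, -0.28125]

midpoint -0.5: f = -1.75 < 0 → [-0.5, 0]
midpoint -0.25: f = 0.3125 > 0 → [-0.5, -0.25]
midpoint -0.375: f = -0.671875 < 0 → [-0.375, -0.25]
midpoint -0.3125: f = -0.168 < 0 → [-0.3125, -0.25]
midpoint -0.28125: f = 0.0752 > 0 → [-0.3125, -0.28125]
midpoint -0.296875: f = -0.0457 < 0 → [-0.296875, -0.28125]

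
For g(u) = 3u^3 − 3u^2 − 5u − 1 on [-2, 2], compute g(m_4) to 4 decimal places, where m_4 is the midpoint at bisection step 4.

-2.8594

g(0) = -1 < 0, so the root lies in [0, 2]
g(1) = -6 < 0, so the root lies in [1, 2]
g(1.5) = -5.125 < 0, so the root lies in [1.5, 2]
g(1.75) = -2.8594 < 0, so the root lies in [1.75, 2]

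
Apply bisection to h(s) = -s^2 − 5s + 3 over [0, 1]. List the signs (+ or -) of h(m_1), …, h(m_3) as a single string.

+--

midpoint 0.5: h = 0.25 > 0 → [0.5, 1]
midpoint 0.75: h = -1.3125 < 0 → [0.5, 0.75]
midpoint 0.625: h = -0.515625 < 0 → [0.5, 0.625]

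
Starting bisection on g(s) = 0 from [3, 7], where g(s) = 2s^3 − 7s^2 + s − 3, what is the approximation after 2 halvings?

midpoint 5: g = 77 > 0 → [3, 5]
midpoint 4: g = 17 > 0 → [3, 4]

4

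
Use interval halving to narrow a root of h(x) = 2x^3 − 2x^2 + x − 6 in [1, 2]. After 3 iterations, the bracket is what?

[1.625, 1.75]

x = 1.5 gives h = -2.25, negative; keep [1.5, 2]
x = 1.75 gives h = 0.34375, positive; keep [1.5, 1.75]
x = 1.625 gives h = -1.074219, negative; keep [1.625, 1.75]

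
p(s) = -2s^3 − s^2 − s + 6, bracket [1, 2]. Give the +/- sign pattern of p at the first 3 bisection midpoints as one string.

midpoint 1.5: p = -4.5 < 0 → [1, 1.5]
midpoint 1.25: p = -0.71875 < 0 → [1, 1.25]
midpoint 1.125: p = 0.761719 > 0 → [1.125, 1.25]

--+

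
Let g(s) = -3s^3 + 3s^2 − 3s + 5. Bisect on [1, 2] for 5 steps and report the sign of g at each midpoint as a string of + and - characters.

-+---

g(1.5) = -2.875 < 0, so the root lies in [1, 1.5]
g(1.25) = 0.078125 > 0, so the root lies in [1.25, 1.5]
g(1.375) = -1.251953 < 0, so the root lies in [1.25, 1.375]
g(1.3125) = -0.5525 < 0, so the root lies in [1.25, 1.3125]
g(1.28125) = -0.2289 < 0, so the root lies in [1.25, 1.28125]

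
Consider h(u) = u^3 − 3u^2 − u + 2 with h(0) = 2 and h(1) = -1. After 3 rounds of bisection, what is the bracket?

[0.625, 0.75]

m = 0.5, h(m) = 0.875 (+); new bracket [0.5, 1]
m = 0.75, h(m) = -0.015625 (−); new bracket [0.5, 0.75]
m = 0.625, h(m) = 0.447266 (+); new bracket [0.625, 0.75]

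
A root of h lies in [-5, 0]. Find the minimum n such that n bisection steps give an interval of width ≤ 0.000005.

20

Width after n steps is 5/2^n. Need 2^n ≥ 5/0.000005 = 1000000.
2^19 = 524288 < 1000000 ≤ 2^20 = 1048576, so n = 20.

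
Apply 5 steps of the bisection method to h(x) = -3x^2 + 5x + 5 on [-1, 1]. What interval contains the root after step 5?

midpoint 0: h = 5 > 0 → [-1, 0]
midpoint -0.5: h = 1.75 > 0 → [-1, -0.5]
midpoint -0.75: h = -0.4375 < 0 → [-0.75, -0.5]
midpoint -0.625: h = 0.7031 > 0 → [-0.75, -0.625]
midpoint -0.6875: h = 0.1445 > 0 → [-0.75, -0.6875]

[-0.75, -0.6875]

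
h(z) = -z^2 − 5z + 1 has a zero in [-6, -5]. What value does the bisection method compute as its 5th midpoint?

h(-5.5) = -1.75 < 0, so the root lies in [-5.5, -5]
h(-5.25) = -0.3125 < 0, so the root lies in [-5.25, -5]
h(-5.125) = 0.359375 > 0, so the root lies in [-5.25, -5.125]
h(-5.1875) = 0.0273 > 0, so the root lies in [-5.25, -5.1875]
h(-5.21875) = -0.1416 < 0, so the root lies in [-5.21875, -5.1875]

-5.21875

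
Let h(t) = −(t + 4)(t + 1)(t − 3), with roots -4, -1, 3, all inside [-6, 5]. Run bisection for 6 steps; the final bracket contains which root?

3

t = -0.5 gives h = 6.125, positive; keep [-0.5, 5]
t = 2.25 gives h = 15.234375, positive; keep [2.25, 5]
t = 3.625 gives h = -22.041016, negative; keep [2.25, 3.625]
t = 2.9375 gives h = 1.7073, positive; keep [2.9375, 3.625]
t = 3.28125 gives h = -8.7674, negative; keep [2.9375, 3.28125]
t = 3.109375 gives h = -3.1954, negative; keep [2.9375, 3.109375]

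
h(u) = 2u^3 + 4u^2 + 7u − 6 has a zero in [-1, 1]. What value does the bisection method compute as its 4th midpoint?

0.625

m = 0, h(m) = -6 (−); new bracket [0, 1]
m = 0.5, h(m) = -1.25 (−); new bracket [0.5, 1]
m = 0.75, h(m) = 2.34375 (+); new bracket [0.5, 0.75]
m = 0.625, h(m) = 0.4258 (+); new bracket [0.5, 0.625]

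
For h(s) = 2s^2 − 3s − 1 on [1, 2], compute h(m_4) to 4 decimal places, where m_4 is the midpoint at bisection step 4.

0.1328

h(1.5) = -1 < 0, so the root lies in [1.5, 2]
h(1.75) = -0.125 < 0, so the root lies in [1.75, 2]
h(1.875) = 0.40625 > 0, so the root lies in [1.75, 1.875]
h(1.8125) = 0.1328 > 0, so the root lies in [1.75, 1.8125]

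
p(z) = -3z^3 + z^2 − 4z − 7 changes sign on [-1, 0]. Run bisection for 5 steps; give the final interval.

p(-0.5) = -4.375 < 0, so the root lies in [-1, -0.5]
p(-0.75) = -2.171875 < 0, so the root lies in [-1, -0.75]
p(-0.875) = -0.724609 < 0, so the root lies in [-1, -0.875]
p(-0.9375) = 0.1008 > 0, so the root lies in [-0.9375, -0.875]
p(-0.90625) = -0.3208 < 0, so the root lies in [-0.9375, -0.90625]

[-0.9375, -0.90625]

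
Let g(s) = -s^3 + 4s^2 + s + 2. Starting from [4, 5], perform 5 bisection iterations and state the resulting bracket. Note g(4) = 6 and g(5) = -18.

[4.3125, 4.34375]

midpoint 4.5: g = -3.625 < 0 → [4, 4.5]
midpoint 4.25: g = 1.734375 > 0 → [4.25, 4.5]
midpoint 4.375: g = -0.802734 < 0 → [4.25, 4.375]
midpoint 4.3125: g = 0.5007 > 0 → [4.3125, 4.375]
midpoint 4.34375: g = -0.1422 < 0 → [4.3125, 4.34375]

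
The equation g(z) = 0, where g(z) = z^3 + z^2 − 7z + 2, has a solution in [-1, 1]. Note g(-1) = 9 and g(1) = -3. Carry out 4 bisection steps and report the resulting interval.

m = 0, g(m) = 2 (+); new bracket [0, 1]
m = 0.5, g(m) = -1.125 (−); new bracket [0, 0.5]
m = 0.25, g(m) = 0.328125 (+); new bracket [0.25, 0.5]
m = 0.375, g(m) = -0.4316 (−); new bracket [0.25, 0.375]

[0.25, 0.375]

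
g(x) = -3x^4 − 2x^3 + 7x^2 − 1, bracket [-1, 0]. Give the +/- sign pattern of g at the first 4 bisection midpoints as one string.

midpoint -0.5: g = 0.8125 > 0 → [-0.5, 0]
midpoint -0.25: g = -0.542969 < 0 → [-0.5, -0.25]
midpoint -0.375: g = 0.030518 > 0 → [-0.375, -0.25]
midpoint -0.3125: g = -0.284 < 0 → [-0.375, -0.3125]

+-+-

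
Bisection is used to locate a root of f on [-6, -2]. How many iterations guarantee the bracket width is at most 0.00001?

Width after n steps is 4/2^n. Need 2^n ≥ 4/0.00001 = 400000.
2^18 = 262144 < 400000 ≤ 2^19 = 524288, so n = 19.

19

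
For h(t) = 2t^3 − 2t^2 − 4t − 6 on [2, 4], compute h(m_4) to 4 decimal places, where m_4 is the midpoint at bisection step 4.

0.0117

t = 3 gives h = 18, positive; keep [2, 3]
t = 2.5 gives h = 2.75, positive; keep [2, 2.5]
t = 2.25 gives h = -2.34375, negative; keep [2.25, 2.5]
t = 2.375 gives h = 0.0117, positive; keep [2.25, 2.375]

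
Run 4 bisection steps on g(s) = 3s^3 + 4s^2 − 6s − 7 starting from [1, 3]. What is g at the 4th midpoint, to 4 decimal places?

g(2) = 21 > 0, so the root lies in [1, 2]
g(1.5) = 3.125 > 0, so the root lies in [1, 1.5]
g(1.25) = -2.390625 < 0, so the root lies in [1.25, 1.5]
g(1.375) = 0.1113 > 0, so the root lies in [1.25, 1.375]

0.1113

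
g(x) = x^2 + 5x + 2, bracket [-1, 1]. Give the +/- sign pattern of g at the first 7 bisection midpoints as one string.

+-+++--

x = 0 gives g = 2, positive; keep [-1, 0]
x = -0.5 gives g = -0.25, negative; keep [-0.5, 0]
x = -0.25 gives g = 0.8125, positive; keep [-0.5, -0.25]
x = -0.375 gives g = 0.2656, positive; keep [-0.5, -0.375]
x = -0.4375 gives g = 0.0039, positive; keep [-0.5, -0.4375]
x = -0.46875 gives g = -0.124, negative; keep [-0.46875, -0.4375]
x = -0.453125 gives g = -0.0603, negative; keep [-0.453125, -0.4375]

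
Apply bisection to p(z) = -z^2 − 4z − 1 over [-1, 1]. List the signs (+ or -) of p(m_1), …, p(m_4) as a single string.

midpoint 0: p = -1 < 0 → [-1, 0]
midpoint -0.5: p = 0.75 > 0 → [-0.5, 0]
midpoint -0.25: p = -0.0625 < 0 → [-0.5, -0.25]
midpoint -0.375: p = 0.3594 > 0 → [-0.375, -0.25]

-+-+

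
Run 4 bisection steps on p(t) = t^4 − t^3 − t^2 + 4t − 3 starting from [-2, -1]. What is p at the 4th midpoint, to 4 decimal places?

t = -1.5 gives p = -2.8125, negative; keep [-2, -1.5]
t = -1.75 gives p = 1.675781, positive; keep [-1.75, -1.5]
t = -1.625 gives p = -0.876709, negative; keep [-1.75, -1.625]
t = -1.6875 gives p = 0.3169, positive; keep [-1.6875, -1.625]

0.3169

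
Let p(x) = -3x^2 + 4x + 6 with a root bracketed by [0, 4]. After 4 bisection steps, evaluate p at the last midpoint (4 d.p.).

-0.1875

midpoint 2: p = 2 > 0 → [2, 4]
midpoint 3: p = -9 < 0 → [2, 3]
midpoint 2.5: p = -2.75 < 0 → [2, 2.5]
midpoint 2.25: p = -0.1875 < 0 → [2, 2.25]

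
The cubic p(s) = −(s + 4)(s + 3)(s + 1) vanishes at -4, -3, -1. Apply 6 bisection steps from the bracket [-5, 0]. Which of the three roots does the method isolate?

-1

m = -2.5, p(m) = 1.125 (+); new bracket [-2.5, 0]
m = -1.25, p(m) = 1.203125 (+); new bracket [-1.25, 0]
m = -0.625, p(m) = -3.005859 (−); new bracket [-1.25, -0.625]
m = -0.9375, p(m) = -0.3948 (−); new bracket [-1.25, -0.9375]
m = -1.09375, p(m) = 0.5194 (+); new bracket [-1.09375, -0.9375]
m = -1.015625, p(m) = 0.0925 (+); new bracket [-1.015625, -0.9375]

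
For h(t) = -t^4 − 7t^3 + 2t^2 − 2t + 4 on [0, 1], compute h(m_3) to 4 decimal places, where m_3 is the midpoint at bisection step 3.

h(0.5) = 2.5625 > 0, so the root lies in [0.5, 1]
h(0.75) = 0.355469 > 0, so the root lies in [0.75, 1]
h(0.875) = -1.494385 < 0, so the root lies in [0.75, 0.875]

-1.4944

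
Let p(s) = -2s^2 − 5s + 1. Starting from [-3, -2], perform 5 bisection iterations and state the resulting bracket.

[-2.6875, -2.65625]

s = -2.5 gives p = 1, positive; keep [-3, -2.5]
s = -2.75 gives p = -0.375, negative; keep [-2.75, -2.5]
s = -2.625 gives p = 0.34375, positive; keep [-2.75, -2.625]
s = -2.6875 gives p = -0.0078, negative; keep [-2.6875, -2.625]
s = -2.65625 gives p = 0.1699, positive; keep [-2.6875, -2.65625]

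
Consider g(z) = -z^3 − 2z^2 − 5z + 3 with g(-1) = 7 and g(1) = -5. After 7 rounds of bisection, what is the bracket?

[0.46875, 0.484375]

m = 0, g(m) = 3 (+); new bracket [0, 1]
m = 0.5, g(m) = -0.125 (−); new bracket [0, 0.5]
m = 0.25, g(m) = 1.609375 (+); new bracket [0.25, 0.5]
m = 0.375, g(m) = 0.791 (+); new bracket [0.375, 0.5]
m = 0.4375, g(m) = 0.3459 (+); new bracket [0.4375, 0.5]
m = 0.46875, g(m) = 0.1138 (+); new bracket [0.46875, 0.5]
m = 0.484375, g(m) = -0.0048 (−); new bracket [0.46875, 0.484375]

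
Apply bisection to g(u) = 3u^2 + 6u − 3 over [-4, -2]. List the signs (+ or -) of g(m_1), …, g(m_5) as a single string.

u = -3 gives g = 6, positive; keep [-3, -2]
u = -2.5 gives g = 0.75, positive; keep [-2.5, -2]
u = -2.25 gives g = -1.3125, negative; keep [-2.5, -2.25]
u = -2.375 gives g = -0.3281, negative; keep [-2.5, -2.375]
u = -2.4375 gives g = 0.1992, positive; keep [-2.4375, -2.375]

++--+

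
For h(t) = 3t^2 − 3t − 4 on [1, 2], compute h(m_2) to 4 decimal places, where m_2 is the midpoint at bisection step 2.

-0.0625

h(1.5) = -1.75 < 0, so the root lies in [1.5, 2]
h(1.75) = -0.0625 < 0, so the root lies in [1.75, 2]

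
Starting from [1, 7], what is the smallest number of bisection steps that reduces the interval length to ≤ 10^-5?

Width after n steps is 6/2^n. Need 2^n ≥ 6/10^-5 = 600000.
2^19 = 524288 < 600000 ≤ 2^20 = 1048576, so n = 20.

20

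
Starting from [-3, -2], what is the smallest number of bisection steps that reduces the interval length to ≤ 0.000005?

18

Width after n steps is 1/2^n. Need 2^n ≥ 1/0.000005 = 200000.
2^17 = 131072 < 200000 ≤ 2^18 = 262144, so n = 18.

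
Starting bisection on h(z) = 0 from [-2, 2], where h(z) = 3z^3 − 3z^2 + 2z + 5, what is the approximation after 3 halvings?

-0.5

m = 0, h(m) = 5 (+); new bracket [-2, 0]
m = -1, h(m) = -3 (−); new bracket [-1, 0]
m = -0.5, h(m) = 2.875 (+); new bracket [-1, -0.5]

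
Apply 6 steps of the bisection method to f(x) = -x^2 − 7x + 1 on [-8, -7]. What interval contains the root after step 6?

f(-7.5) = -2.75 < 0, so the root lies in [-7.5, -7]
f(-7.25) = -0.8125 < 0, so the root lies in [-7.25, -7]
f(-7.125) = 0.109375 > 0, so the root lies in [-7.25, -7.125]
f(-7.1875) = -0.3477 < 0, so the root lies in [-7.1875, -7.125]
f(-7.15625) = -0.1182 < 0, so the root lies in [-7.15625, -7.125]
f(-7.140625) = -0.0042 < 0, so the root lies in [-7.140625, -7.125]

[-7.140625, -7.125]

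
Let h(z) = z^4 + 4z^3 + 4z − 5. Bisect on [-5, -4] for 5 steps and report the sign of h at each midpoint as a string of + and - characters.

z = -4.5 gives h = 22.5625, positive; keep [-4.5, -4]
z = -4.25 gives h = -2.808594, negative; keep [-4.5, -4.25]
z = -4.375 gives h = 8.902588, positive; keep [-4.375, -4.25]
z = -4.3125 gives h = 2.8132, positive; keep [-4.3125, -4.25]
z = -4.28125 gives h = -0.0549, negative; keep [-4.3125, -4.28125]

+-++-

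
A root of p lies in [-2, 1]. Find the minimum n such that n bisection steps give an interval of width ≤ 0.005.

Width after n steps is 3/2^n. Need 2^n ≥ 3/0.005 = 600.
2^9 = 512 < 600 ≤ 2^10 = 1024, so n = 10.

10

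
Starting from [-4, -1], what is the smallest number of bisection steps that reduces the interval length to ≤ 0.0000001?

25

Width after n steps is 3/2^n. Need 2^n ≥ 3/0.0000001 = 30000000.
2^24 = 16777216 < 30000000 ≤ 2^25 = 33554432, so n = 25.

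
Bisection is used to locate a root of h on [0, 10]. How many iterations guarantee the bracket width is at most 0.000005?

21

Width after n steps is 10/2^n. Need 2^n ≥ 10/0.000005 = 2000000.
2^20 = 1048576 < 2000000 ≤ 2^21 = 2097152, so n = 21.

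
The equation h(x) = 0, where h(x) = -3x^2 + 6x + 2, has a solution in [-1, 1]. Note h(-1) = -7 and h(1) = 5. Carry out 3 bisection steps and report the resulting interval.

[-0.5, -0.25]

x = 0 gives h = 2, positive; keep [-1, 0]
x = -0.5 gives h = -1.75, negative; keep [-0.5, 0]
x = -0.25 gives h = 0.3125, positive; keep [-0.5, -0.25]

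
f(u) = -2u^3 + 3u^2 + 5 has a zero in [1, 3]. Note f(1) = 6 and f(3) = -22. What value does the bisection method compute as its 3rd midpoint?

2.25

m = 2, f(m) = 1 (+); new bracket [2, 3]
m = 2.5, f(m) = -7.5 (−); new bracket [2, 2.5]
m = 2.25, f(m) = -2.59375 (−); new bracket [2, 2.25]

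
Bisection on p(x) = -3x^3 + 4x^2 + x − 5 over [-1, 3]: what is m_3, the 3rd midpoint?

-0.5

midpoint 1: p = -3 < 0 → [-1, 1]
midpoint 0: p = -5 < 0 → [-1, 0]
midpoint -0.5: p = -4.125 < 0 → [-1, -0.5]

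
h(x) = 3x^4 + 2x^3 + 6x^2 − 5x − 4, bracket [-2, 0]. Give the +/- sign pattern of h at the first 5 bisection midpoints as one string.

+-+++

x = -1 gives h = 8, positive; keep [-1, 0]
x = -0.5 gives h = -0.0625, negative; keep [-1, -0.5]
x = -0.75 gives h = 3.230469, positive; keep [-0.75, -0.5]
x = -0.625 gives h = 1.4382, positive; keep [-0.625, -0.5]
x = -0.5625 gives h = 0.6553, positive; keep [-0.5625, -0.5]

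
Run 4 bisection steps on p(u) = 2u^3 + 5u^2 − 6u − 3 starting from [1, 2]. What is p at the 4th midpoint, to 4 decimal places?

0.2749

midpoint 1.5: p = 6 > 0 → [1, 1.5]
midpoint 1.25: p = 1.21875 > 0 → [1, 1.25]
midpoint 1.125: p = -0.574219 < 0 → [1.125, 1.25]
midpoint 1.1875: p = 0.2749 > 0 → [1.125, 1.1875]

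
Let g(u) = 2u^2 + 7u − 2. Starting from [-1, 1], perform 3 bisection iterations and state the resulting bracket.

[0.25, 0.5]

midpoint 0: g = -2 < 0 → [0, 1]
midpoint 0.5: g = 2 > 0 → [0, 0.5]
midpoint 0.25: g = -0.125 < 0 → [0.25, 0.5]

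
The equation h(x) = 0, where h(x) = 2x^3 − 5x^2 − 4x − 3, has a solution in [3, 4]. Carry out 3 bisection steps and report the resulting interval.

[3.25, 3.375]

m = 3.5, h(m) = 7.5 (+); new bracket [3, 3.5]
m = 3.25, h(m) = -0.15625 (−); new bracket [3.25, 3.5]
m = 3.375, h(m) = 3.433594 (+); new bracket [3.25, 3.375]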